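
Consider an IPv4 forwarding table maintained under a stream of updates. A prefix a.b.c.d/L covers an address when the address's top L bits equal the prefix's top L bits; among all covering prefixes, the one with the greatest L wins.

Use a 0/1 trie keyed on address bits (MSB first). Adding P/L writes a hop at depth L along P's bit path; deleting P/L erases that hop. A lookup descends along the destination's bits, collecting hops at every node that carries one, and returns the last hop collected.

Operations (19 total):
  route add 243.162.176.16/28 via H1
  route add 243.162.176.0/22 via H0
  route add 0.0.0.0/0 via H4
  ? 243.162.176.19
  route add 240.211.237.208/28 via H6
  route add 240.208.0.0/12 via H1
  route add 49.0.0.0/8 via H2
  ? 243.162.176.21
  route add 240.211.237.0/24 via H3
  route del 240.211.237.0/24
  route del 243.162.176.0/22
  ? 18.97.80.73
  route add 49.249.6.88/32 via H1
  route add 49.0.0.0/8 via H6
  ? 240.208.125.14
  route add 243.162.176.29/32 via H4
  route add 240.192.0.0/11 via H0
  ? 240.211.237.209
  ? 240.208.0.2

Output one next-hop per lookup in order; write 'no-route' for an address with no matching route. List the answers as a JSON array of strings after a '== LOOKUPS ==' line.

Trace:
  + 243.162.176.16/28 (H1) depth=28
  + 243.162.176.0/22 (H0) depth=22
  + 0.0.0.0/0 (H4) depth=0
  ? 243.162.176.19  path d0:H4→d1:-→d2:-→d3:-→d4:-→d5:-→d6:-→d7:-→d8:-→d9:-→d10:-→d11:-→d12:-→d13:-→d14:-→d15:-→d16:-→d17:-→d18:-→d19:-→d20:-→d21:-→d22:H0→d23:-→d24:-→d25:-→d26:-→d27:-→d28:H1  best=H1
  + 240.211.237.208/28 (H6) depth=28
  + 240.208.0.0/12 (H1) depth=12
  + 49.0.0.0/8 (H2) depth=8
  ? 243.162.176.21  path d0:H4→d1:-→d2:-→d3:-→d4:-→d5:-→d6:-→d7:-→d8:-→d9:-→d10:-→d11:-→d12:-→d13:-→d14:-→d15:-→d16:-→d17:-→d18:-→d19:-→d20:-→d21:-→d22:H0→d23:-→d24:-→d25:-→d26:-→d27:-→d28:H1  best=H1
  + 240.211.237.0/24 (H3) depth=24
  del 240.211.237.0/24 (clear depth 24)
  del 243.162.176.0/22 (clear depth 22)
  ? 18.97.80.73  path d0:H4→d1:-→d2:-  best=H4
  + 49.249.6.88/32 (H1) depth=32
  + 49.0.0.0/8 (H6) depth=8
  ? 240.208.125.14  path d0:H4→d1:-→d2:-→d3:-→d4:-→d5:-→d6:-→d7:-→d8:-→d9:-→d10:-→d11:-→d12:H1→d13:-→d14:-  best=H1
  + 243.162.176.29/32 (H4) depth=32
  + 240.192.0.0/11 (H0) depth=11
  ? 240.211.237.209  path d0:H4→d1:-→d2:-→d3:-→d4:-→d5:-→d6:-→d7:-→d8:-→d9:-→d10:-→d11:H0→d12:H1→d13:-→d14:-→d15:-→d16:-→d17:-→d18:-→d19:-→d20:-→d21:-→d22:-→d23:-→d24:-→d25:-→d26:-→d27:-→d28:H6  best=H6
  ? 240.208.0.2  path d0:H4→d1:-→d2:-→d3:-→d4:-→d5:-→d6:-→d7:-→d8:-→d9:-→d10:-→d11:H0→d12:H1→d13:-→d14:-  best=H1

== LOOKUPS ==
["H1","H1","H4","H1","H6","H1"]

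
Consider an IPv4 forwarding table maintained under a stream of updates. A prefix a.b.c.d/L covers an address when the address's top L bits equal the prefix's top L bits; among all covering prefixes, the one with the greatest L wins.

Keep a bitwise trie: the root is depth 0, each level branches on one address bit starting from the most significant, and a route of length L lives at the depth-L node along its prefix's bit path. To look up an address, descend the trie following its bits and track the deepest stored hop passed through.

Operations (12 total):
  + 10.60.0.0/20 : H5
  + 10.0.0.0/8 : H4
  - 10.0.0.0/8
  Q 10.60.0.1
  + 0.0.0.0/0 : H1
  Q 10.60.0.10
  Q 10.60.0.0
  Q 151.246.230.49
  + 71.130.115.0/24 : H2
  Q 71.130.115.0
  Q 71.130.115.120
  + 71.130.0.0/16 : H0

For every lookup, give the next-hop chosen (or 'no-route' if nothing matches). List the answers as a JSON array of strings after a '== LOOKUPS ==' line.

Trace:
  add 10.60.0.0/20 -> H5 at depth 20
  add 10.0.0.0/8 -> H4 at depth 8
  - 10.0.0.0/8 clear@8
  Q 10.60.0.1: descend 00001010001111000000 ; hops seen [H5] ; pick H5
  add 0.0.0.0/0 -> H1 at depth 0
  Q 10.60.0.10: descend 00001010001111000000 ; hops seen [H1,H5] ; pick H5
  Q 10.60.0.0: descend 00001010001111000000 ; hops seen [H1,H5] ; pick H5
  Q 151.246.230.49: descend ε ; hops seen [H1] ; pick H1
  add 71.130.115.0/24 -> H2 at depth 24
  Q 71.130.115.0: descend 010001111000001001110011 ; hops seen [H1,H2] ; pick H2
  Q 71.130.115.120: descend 010001111000001001110011 ; hops seen [H1,H2] ; pick H2
  add 71.130.0.0/16 -> H0 at depth 16

== LOOKUPS ==
["H5","H5","H5","H1","H2","H2"]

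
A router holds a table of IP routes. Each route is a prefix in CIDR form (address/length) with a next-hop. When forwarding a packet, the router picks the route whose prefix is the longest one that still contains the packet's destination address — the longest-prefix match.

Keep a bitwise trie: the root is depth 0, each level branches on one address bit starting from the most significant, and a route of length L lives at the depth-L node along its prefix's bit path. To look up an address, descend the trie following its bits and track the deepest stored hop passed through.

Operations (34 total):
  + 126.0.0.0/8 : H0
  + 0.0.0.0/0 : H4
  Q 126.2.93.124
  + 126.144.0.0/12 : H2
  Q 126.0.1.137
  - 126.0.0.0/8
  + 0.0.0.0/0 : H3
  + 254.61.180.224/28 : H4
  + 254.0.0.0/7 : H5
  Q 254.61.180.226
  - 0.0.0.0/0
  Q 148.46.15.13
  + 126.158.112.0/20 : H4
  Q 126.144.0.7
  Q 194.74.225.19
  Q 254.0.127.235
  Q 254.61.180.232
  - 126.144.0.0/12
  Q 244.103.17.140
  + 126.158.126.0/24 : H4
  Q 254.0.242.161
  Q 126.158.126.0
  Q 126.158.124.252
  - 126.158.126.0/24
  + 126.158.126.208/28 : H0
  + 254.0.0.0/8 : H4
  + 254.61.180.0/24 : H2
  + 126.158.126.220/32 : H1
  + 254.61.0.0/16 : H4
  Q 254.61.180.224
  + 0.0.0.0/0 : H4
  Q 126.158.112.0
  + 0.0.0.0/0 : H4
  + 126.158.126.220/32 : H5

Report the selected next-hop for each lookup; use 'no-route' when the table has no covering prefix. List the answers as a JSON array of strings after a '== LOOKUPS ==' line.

Process each operation:
  + 126.0.0.0/8 (H0) depth=8
  + 0.0.0.0/0 (H4) depth=0
  ? 126.2.93.124  path d0:H4→d1:-→d2:-→d3:-→d4:-→d5:-→d6:-→d7:-→d8:H0  best=H0
  + 126.144.0.0/12 (H2) depth=12
  ? 126.0.1.137  path d0:H4→d1:-→d2:-→d3:-→d4:-→d5:-→d6:-→d7:-→d8:H0  best=H0
  - 126.0.0.0/8 clear@8
  + 0.0.0.0/0 (H3) depth=0
  + 254.61.180.224/28 (H4) depth=28
  + 254.0.0.0/7 (H5) depth=7
  ? 254.61.180.226  path d0:H3→d1:-→d2:-→d3:-→d4:-→d5:-→d6:-→d7:H5→d8:-→d9:-→d10:-→d11:-→d12:-→d13:-→d14:-→d15:-→d16:-→d17:-→d18:-→d19:-→d20:-→d21:-→d22:-→d23:-→d24:-→d25:-→d26:-→d27:-→d28:H4  best=H4
  - 0.0.0.0/0 clear@0
  ? 148.46.15.13  path d0:-→d1:-  best=no-route
  + 126.158.112.0/20 (H4) depth=20
  ? 126.144.0.7  path d0:-→d1:-→d2:-→d3:-→d4:-→d5:-→d6:-→d7:-→d8:-→d9:-→d10:-→d11:-→d12:H2  best=H2
  ? 194.74.225.19  path d0:-→d1:-→d2:-  best=no-route
  ? 254.0.127.235  path d0:-→d1:-→d2:-→d3:-→d4:-→d5:-→d6:-→d7:H5→d8:-→d9:-→d10:-  best=H5
  ? 254.61.180.232  path d0:-→d1:-→d2:-→d3:-→d4:-→d5:-→d6:-→d7:H5→d8:-→d9:-→d10:-→d11:-→d12:-→d13:-→d14:-→d15:-→d16:-→d17:-→d18:-→d19:-→d20:-→d21:-→d22:-→d23:-→d24:-→d25:-→d26:-→d27:-→d28:H4  best=H4
  - 126.144.0.0/12 clear@12
  ? 244.103.17.140  path d0:-→d1:-→d2:-→d3:-→d4:-  best=no-route
  + 126.158.126.0/24 (H4) depth=24
  ? 254.0.242.161  path d0:-→d1:-→d2:-→d3:-→d4:-→d5:-→d6:-→d7:H5→d8:-→d9:-→d10:-  best=H5
  ? 126.158.126.0  path d0:-→d1:-→d2:-→d3:-→d4:-→d5:-→d6:-→d7:-→d8:-→d9:-→d10:-→d11:-→d12:-→d13:-→d14:-→d15:-→d16:-→d17:-→d18:-→d19:-→d20:H4→d21:-→d22:-→d23:-→d24:H4  best=H4
  ? 126.158.124.252  path d0:-→d1:-→d2:-→d3:-→d4:-→d5:-→d6:-→d7:-→d8:-→d9:-→d10:-→d11:-→d12:-→d13:-→d14:-→d15:-→d16:-→d17:-→d18:-→d19:-→d20:H4→d21:-→d22:-  best=H4
  - 126.158.126.0/24 clear@24
  + 126.158.126.208/28 (H0) depth=28
  + 254.0.0.0/8 (H4) depth=8
  + 254.61.180.0/24 (H2) depth=24
  + 126.158.126.220/32 (H1) depth=32
  + 254.61.0.0/16 (H4) depth=16
  ? 254.61.180.224  path d0:-→d1:-→d2:-→d3:-→d4:-→d5:-→d6:-→d7:H5→d8:H4→d9:-→d10:-→d11:-→d12:-→d13:-→d14:-→d15:-→d16:H4→d17:-→d18:-→d19:-→d20:-→d21:-→d22:-→d23:-→d24:H2→d25:-→d26:-→d27:-→d28:H4  best=H4
  + 0.0.0.0/0 (H4) depth=0
  ? 126.158.112.0  path d0:H4→d1:-→d2:-→d3:-→d4:-→d5:-→d6:-→d7:-→d8:-→d9:-→d10:-→d11:-→d12:-→d13:-→d14:-→d15:-→d16:-→d17:-→d18:-→d19:-→d20:H4  best=H4
  + 0.0.0.0/0 (H4) depth=0
  + 126.158.126.220/32 (H5) depth=32

== LOOKUPS ==
["H0","H0","H4","no-route","H2","no-route","H5","H4","no-route","H5","H4","H4","H4","H4"]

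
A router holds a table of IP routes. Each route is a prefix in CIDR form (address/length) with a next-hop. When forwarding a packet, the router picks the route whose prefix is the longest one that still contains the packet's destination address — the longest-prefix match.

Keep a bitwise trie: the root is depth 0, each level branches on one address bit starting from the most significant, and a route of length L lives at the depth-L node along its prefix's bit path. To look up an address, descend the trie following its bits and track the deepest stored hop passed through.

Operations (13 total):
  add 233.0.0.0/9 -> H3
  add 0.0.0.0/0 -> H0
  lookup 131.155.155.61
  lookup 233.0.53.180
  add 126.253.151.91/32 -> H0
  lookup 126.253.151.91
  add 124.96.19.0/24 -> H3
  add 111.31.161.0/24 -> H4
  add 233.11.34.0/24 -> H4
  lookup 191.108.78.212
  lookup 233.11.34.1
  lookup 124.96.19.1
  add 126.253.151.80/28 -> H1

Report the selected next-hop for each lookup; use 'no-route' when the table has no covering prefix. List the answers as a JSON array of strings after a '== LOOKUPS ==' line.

Trace:
  add 233.0.0.0/9 -> H3 at depth 9
  add 0.0.0.0/0 -> H0 at depth 0
  lookup 131.155.155.61: bits 1 walk d0:H0→d1:- -> H0
  lookup 233.0.53.180: bits 111010010 walk d0:H0→d1:-→d2:-→d3:-→d4:-→d5:-→d6:-→d7:-→d8:-→d9:H3 -> H3
  add 126.253.151.91/32 -> H0 at depth 32
  lookup 126.253.151.91: bits 01111110111111011001011101011011 walk d0:H0→d1:-→d2:-→d3:-→d4:-→d5:-→d6:-→d7:-→d8:-→d9:-→d10:-→d11:-→d12:-→d13:-→d14:-→d15:-→d16:-→d17:-→d18:-→d19:-→d20:-→d21:-→d22:-→d23:-→d24:-→d25:-→d26:-→d27:-→d28:-→d29:-→d30:-→d31:-→d32:H0 -> H0
  add 124.96.19.0/24 -> H3 at depth 24
  add 111.31.161.0/24 -> H4 at depth 24
  add 233.11.34.0/24 -> H4 at depth 24
  lookup 191.108.78.212: bits 1 walk d0:H0→d1:- -> H0
  lookup 233.11.34.1: bits 111010010000101100100010 walk d0:H0→d1:-→d2:-→d3:-→d4:-→d5:-→d6:-→d7:-→d8:-→d9:H3→d10:-→d11:-→d12:-→d13:-→d14:-→d15:-→d16:-→d17:-→d18:-→d19:-→d20:-→d21:-→d22:-→d23:-→d24:H4 -> H4
  lookup 124.96.19.1: bits 011111000110000000010011 walk d0:H0→d1:-→d2:-→d3:-→d4:-→d5:-→d6:-→d7:-→d8:-→d9:-→d10:-→d11:-→d12:-→d13:-→d14:-→d15:-→d16:-→d17:-→d18:-→d19:-→d20:-→d21:-→d22:-→d23:-→d24:H3 -> H3
  add 126.253.151.80/28 -> H1 at depth 28

== LOOKUPS ==
["H0","H3","H0","H0","H4","H3"]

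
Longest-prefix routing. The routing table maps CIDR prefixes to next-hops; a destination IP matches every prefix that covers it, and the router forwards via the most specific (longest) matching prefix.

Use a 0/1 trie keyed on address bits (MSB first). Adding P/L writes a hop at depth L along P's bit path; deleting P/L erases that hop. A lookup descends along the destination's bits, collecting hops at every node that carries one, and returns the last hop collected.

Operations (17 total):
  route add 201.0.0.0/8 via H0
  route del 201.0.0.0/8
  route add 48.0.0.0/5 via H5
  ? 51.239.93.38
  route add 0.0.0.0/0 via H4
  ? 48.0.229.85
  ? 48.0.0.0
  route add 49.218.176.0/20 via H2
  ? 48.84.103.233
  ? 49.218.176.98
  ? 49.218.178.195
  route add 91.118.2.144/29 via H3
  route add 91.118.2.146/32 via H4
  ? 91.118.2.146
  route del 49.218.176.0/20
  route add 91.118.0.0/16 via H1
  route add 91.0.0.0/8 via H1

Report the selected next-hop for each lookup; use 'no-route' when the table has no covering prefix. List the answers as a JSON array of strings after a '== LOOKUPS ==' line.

Apply in order:
  add 201.0.0.0/8 -> H0 at depth 8
  - 201.0.0.0/8 clear@8
  add 48.0.0.0/5 -> H5 at depth 5
  Q 51.239.93.38: descend 00110 ; hops seen [H5] ; pick H5
  add 0.0.0.0/0 -> H4 at depth 0
  Q 48.0.229.85: descend 00110 ; hops seen [H4,H5] ; pick H5
  Q 48.0.0.0: descend 00110 ; hops seen [H4,H5] ; pick H5
  add 49.218.176.0/20 -> H2 at depth 20
  Q 48.84.103.233: descend 0011000 ; hops seen [H4,H5] ; pick H5
  Q 49.218.176.98: descend 00110001110110101011 ; hops seen [H4,H5,H2] ; pick H2
  Q 49.218.178.195: descend 00110001110110101011 ; hops seen [H4,H5,H2] ; pick H2
  add 91.118.2.144/29 -> H3 at depth 29
  add 91.118.2.146/32 -> H4 at depth 32
  Q 91.118.2.146: descend 01011011011101100000001010010010 ; hops seen [H4,H3,H4] ; pick H4
  - 49.218.176.0/20 clear@20
  add 91.118.0.0/16 -> H1 at depth 16
  add 91.0.0.0/8 -> H1 at depth 8

== LOOKUPS ==
["H5","H5","H5","H5","H2","H2","H4"]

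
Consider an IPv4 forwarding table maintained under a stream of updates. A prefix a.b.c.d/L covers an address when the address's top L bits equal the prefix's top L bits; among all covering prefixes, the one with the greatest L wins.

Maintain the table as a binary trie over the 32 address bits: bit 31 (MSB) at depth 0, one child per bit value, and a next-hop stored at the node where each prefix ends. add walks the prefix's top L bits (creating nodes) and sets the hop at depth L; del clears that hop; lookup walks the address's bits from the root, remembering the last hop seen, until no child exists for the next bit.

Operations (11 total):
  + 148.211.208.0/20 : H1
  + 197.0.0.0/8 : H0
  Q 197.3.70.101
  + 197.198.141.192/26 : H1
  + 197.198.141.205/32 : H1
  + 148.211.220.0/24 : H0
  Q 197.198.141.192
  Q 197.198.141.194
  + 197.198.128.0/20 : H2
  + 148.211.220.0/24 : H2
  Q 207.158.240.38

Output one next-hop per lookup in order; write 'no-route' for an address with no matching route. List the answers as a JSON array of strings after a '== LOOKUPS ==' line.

Trace:
  add 148.211.208.0/20 -> H1 at depth 20
  add 197.0.0.0/8 -> H0 at depth 8
  ? 197.3.70.101  path d0:-→d1:-→d2:-→d3:-→d4:-→d5:-→d6:-→d7:-→d8:H0  best=H0
  add 197.198.141.192/26 -> H1 at depth 26
  add 197.198.141.205/32 -> H1 at depth 32
  add 148.211.220.0/24 -> H0 at depth 24
  ? 197.198.141.192  path d0:-→d1:-→d2:-→d3:-→d4:-→d5:-→d6:-→d7:-→d8:H0→d9:-→d10:-→d11:-→d12:-→d13:-→d14:-→d15:-→d16:-→d17:-→d18:-→d19:-→d20:-→d21:-→d22:-→d23:-→d24:-→d25:-→d26:H1→d27:-→d28:-  best=H1
  ? 197.198.141.194  path d0:-→d1:-→d2:-→d3:-→d4:-→d5:-→d6:-→d7:-→d8:H0→d9:-→d10:-→d11:-→d12:-→d13:-→d14:-→d15:-→d16:-→d17:-→d18:-→d19:-→d20:-→d21:-→d22:-→d23:-→d24:-→d25:-→d26:H1→d27:-→d28:-  best=H1
  add 197.198.128.0/20 -> H2 at depth 20
  add 148.211.220.0/24 -> H2 at depth 24
  ? 207.158.240.38  path d0:-→d1:-→d2:-→d3:-→d4:-  best=no-route

== LOOKUPS ==
["H0","H1","H1","no-route"]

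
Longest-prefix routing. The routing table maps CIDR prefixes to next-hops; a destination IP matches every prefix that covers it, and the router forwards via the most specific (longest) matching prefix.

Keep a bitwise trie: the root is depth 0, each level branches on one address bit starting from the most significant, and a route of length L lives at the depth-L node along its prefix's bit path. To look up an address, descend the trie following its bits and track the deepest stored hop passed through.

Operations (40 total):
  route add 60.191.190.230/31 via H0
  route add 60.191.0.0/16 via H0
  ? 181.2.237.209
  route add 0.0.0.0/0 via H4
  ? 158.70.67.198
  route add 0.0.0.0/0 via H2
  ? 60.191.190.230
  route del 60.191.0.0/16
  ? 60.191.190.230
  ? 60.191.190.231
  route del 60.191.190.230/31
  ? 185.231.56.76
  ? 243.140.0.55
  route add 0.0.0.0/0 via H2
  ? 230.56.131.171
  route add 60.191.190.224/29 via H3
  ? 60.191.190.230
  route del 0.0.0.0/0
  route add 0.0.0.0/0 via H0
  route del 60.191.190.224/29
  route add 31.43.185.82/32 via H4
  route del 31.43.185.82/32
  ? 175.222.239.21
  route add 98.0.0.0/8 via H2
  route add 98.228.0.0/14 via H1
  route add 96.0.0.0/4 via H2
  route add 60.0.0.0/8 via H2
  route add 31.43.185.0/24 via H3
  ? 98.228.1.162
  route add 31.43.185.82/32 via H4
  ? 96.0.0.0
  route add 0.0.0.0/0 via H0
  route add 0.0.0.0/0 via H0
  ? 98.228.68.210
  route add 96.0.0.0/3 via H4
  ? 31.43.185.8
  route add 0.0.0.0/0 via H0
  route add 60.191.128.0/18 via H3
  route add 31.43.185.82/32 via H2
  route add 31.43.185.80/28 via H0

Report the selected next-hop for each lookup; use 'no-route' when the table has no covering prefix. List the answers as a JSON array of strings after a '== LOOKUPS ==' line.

Apply in order:
  add 60.191.190.230/31 -> H0 at depth 31
  add 60.191.0.0/16 -> H0 at depth 16
  lookup 181.2.237.209: bits ε walk d0:- -> no-route
  add 0.0.0.0/0 -> H4 at depth 0
  lookup 158.70.67.198: bits ε walk d0:H4 -> H4
  add 0.0.0.0/0 -> H2 at depth 0
  lookup 60.191.190.230: bits 0011110010111111101111101110011 walk d0:H2→d1:-→d2:-→d3:-→d4:-→d5:-→d6:-→d7:-→d8:-→d9:-→d10:-→d11:-→d12:-→d13:-→d14:-→d15:-→d16:H0→d17:-→d18:-→d19:-→d20:-→d21:-→d22:-→d23:-→d24:-→d25:-→d26:-→d27:-→d28:-→d29:-→d30:-→d31:H0 -> H0
  del 60.191.0.0/16 (clear depth 16)
  lookup 60.191.190.230: bits 0011110010111111101111101110011 walk d0:H2→d1:-→d2:-→d3:-→d4:-→d5:-→d6:-→d7:-→d8:-→d9:-→d10:-→d11:-→d12:-→d13:-→d14:-→d15:-→d16:-→d17:-→d18:-→d19:-→d20:-→d21:-→d22:-→d23:-→d24:-→d25:-→d26:-→d27:-→d28:-→d29:-→d30:-→d31:H0 -> H0
  lookup 60.191.190.231: bits 0011110010111111101111101110011 walk d0:H2→d1:-→d2:-→d3:-→d4:-→d5:-→d6:-→d7:-→d8:-→d9:-→d10:-→d11:-→d12:-→d13:-→d14:-→d15:-→d16:-→d17:-→d18:-→d19:-→d20:-→d21:-→d22:-→d23:-→d24:-→d25:-→d26:-→d27:-→d28:-→d29:-→d30:-→d31:H0 -> H0
  del 60.191.190.230/31 (clear depth 31)
  lookup 185.231.56.76: bits ε walk d0:H2 -> H2
  lookup 243.140.0.55: bits ε walk d0:H2 -> H2
  add 0.0.0.0/0 -> H2 at depth 0
  lookup 230.56.131.171: bits ε walk d0:H2 -> H2
  add 60.191.190.224/29 -> H3 at depth 29
  lookup 60.191.190.230: bits 0011110010111111101111101110011 walk d0:H2→d1:-→d2:-→d3:-→d4:-→d5:-→d6:-→d7:-→d8:-→d9:-→d10:-→d11:-→d12:-→d13:-→d14:-→d15:-→d16:-→d17:-→d18:-→d19:-→d20:-→d21:-→d22:-→d23:-→d24:-→d25:-→d26:-→d27:-→d28:-→d29:H3→d30:-→d31:- -> H3
  del 0.0.0.0/0 (clear depth 0)
  add 0.0.0.0/0 -> H0 at depth 0
  del 60.191.190.224/29 (clear depth 29)
  add 31.43.185.82/32 -> H4 at depth 32
  del 31.43.185.82/32 (clear depth 32)
  lookup 175.222.239.21: bits ε walk d0:H0 -> H0
  add 98.0.0.0/8 -> H2 at depth 8
  add 98.228.0.0/14 -> H1 at depth 14
  add 96.0.0.0/4 -> H2 at depth 4
  add 60.0.0.0/8 -> H2 at depth 8
  add 31.43.185.0/24 -> H3 at depth 24
  lookup 98.228.1.162: bits 01100010111001 walk d0:H0→d1:-→d2:-→d3:-→d4:H2→d5:-→d6:-→d7:-→d8:H2→d9:-→d10:-→d11:-→d12:-→d13:-→d14:H1 -> H1
  add 31.43.185.82/32 -> H4 at depth 32
  lookup 96.0.0.0: bits 011000 walk d0:H0→d1:-→d2:-→d3:-→d4:H2→d5:-→d6:- -> H2
  add 0.0.0.0/0 -> H0 at depth 0
  add 0.0.0.0/0 -> H0 at depth 0
  lookup 98.228.68.210: bits 01100010111001 walk d0:H0→d1:-→d2:-→d3:-→d4:H2→d5:-→d6:-→d7:-→d8:H2→d9:-→d10:-→d11:-→d12:-→d13:-→d14:H1 -> H1
  add 96.0.0.0/3 -> H4 at depth 3
  lookup 31.43.185.8: bits 0001111100101011101110010 walk d0:H0→d1:-→d2:-→d3:-→d4:-→d5:-→d6:-→d7:-→d8:-→d9:-→d10:-→d11:-→d12:-→d13:-→d14:-→d15:-→d16:-→d17:-→d18:-→d19:-→d20:-→d21:-→d22:-→d23:-→d24:H3→d25:- -> H3
  add 0.0.0.0/0 -> H0 at depth 0
  add 60.191.128.0/18 -> H3 at depth 18
  add 31.43.185.82/32 -> H2 at depth 32
  add 31.43.185.80/28 -> H0 at depth 28

== LOOKUPS ==
["no-route","H4","H0","H0","H0","H2","H2","H2","H3","H0","H1","H2","H1","H3"]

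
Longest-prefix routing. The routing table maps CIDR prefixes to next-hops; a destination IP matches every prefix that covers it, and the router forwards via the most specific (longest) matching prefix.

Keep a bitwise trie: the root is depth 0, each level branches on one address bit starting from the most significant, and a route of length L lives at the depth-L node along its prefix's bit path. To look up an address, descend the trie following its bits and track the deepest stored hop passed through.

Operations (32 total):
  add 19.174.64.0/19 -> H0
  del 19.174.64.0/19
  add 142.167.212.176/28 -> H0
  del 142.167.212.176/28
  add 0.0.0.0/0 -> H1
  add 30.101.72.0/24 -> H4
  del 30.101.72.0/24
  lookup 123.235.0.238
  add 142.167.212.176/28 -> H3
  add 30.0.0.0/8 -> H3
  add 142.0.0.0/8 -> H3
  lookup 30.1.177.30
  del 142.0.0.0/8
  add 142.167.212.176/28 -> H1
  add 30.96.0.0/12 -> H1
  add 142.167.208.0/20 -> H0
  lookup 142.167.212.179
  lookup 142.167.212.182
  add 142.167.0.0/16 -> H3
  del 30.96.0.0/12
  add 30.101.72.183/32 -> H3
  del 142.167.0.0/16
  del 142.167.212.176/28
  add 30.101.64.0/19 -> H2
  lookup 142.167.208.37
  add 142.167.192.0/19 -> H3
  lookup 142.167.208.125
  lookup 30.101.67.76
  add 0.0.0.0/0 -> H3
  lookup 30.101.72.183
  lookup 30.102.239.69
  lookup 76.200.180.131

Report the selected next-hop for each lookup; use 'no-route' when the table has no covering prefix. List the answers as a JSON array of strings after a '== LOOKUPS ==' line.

Trace:
  + 19.174.64.0/19 (H0) depth=19
  - 19.174.64.0/19 clear@19
  + 142.167.212.176/28 (H0) depth=28
  - 142.167.212.176/28 clear@28
  + 0.0.0.0/0 (H1) depth=0
  + 30.101.72.0/24 (H4) depth=24
  - 30.101.72.0/24 clear@24
  ? 123.235.0.238  path d0:H1→d1:-  best=H1
  + 142.167.212.176/28 (H3) depth=28
  + 30.0.0.0/8 (H3) depth=8
  + 142.0.0.0/8 (H3) depth=8
  ? 30.1.177.30  path d0:H1→d1:-→d2:-→d3:-→d4:-→d5:-→d6:-→d7:-→d8:H3→d9:-  best=H3
  - 142.0.0.0/8 clear@8
  + 142.167.212.176/28 (H1) depth=28
  + 30.96.0.0/12 (H1) depth=12
  + 142.167.208.0/20 (H0) depth=20
  ? 142.167.212.179  path d0:H1→d1:-→d2:-→d3:-→d4:-→d5:-→d6:-→d7:-→d8:-→d9:-→d10:-→d11:-→d12:-→d13:-→d14:-→d15:-→d16:-→d17:-→d18:-→d19:-→d20:H0→d21:-→d22:-→d23:-→d24:-→d25:-→d26:-→d27:-→d28:H1  best=H1
  ? 142.167.212.182  path d0:H1→d1:-→d2:-→d3:-→d4:-→d5:-→d6:-→d7:-→d8:-→d9:-→d10:-→d11:-→d12:-→d13:-→d14:-→d15:-→d16:-→d17:-→d18:-→d19:-→d20:H0→d21:-→d22:-→d23:-→d24:-→d25:-→d26:-→d27:-→d28:H1  best=H1
  + 142.167.0.0/16 (H3) depth=16
  - 30.96.0.0/12 clear@12
  + 30.101.72.183/32 (H3) depth=32
  - 142.167.0.0/16 clear@16
  - 142.167.212.176/28 clear@28
  + 30.101.64.0/19 (H2) depth=19
  ? 142.167.208.37  path d0:H1→d1:-→d2:-→d3:-→d4:-→d5:-→d6:-→d7:-→d8:-→d9:-→d10:-→d11:-→d12:-→d13:-→d14:-→d15:-→d16:-→d17:-→d18:-→d19:-→d20:H0→d21:-  best=H0
  + 142.167.192.0/19 (H3) depth=19
  ? 142.167.208.125  path d0:H1→d1:-→d2:-→d3:-→d4:-→d5:-→d6:-→d7:-→d8:-→d9:-→d10:-→d11:-→d12:-→d13:-→d14:-→d15:-→d16:-→d17:-→d18:-→d19:H3→d20:H0→d21:-  best=H0
  ? 30.101.67.76  path d0:H1→d1:-→d2:-→d3:-→d4:-→d5:-→d6:-→d7:-→d8:H3→d9:-→d10:-→d11:-→d12:-→d13:-→d14:-→d15:-→d16:-→d17:-→d18:-→d19:H2→d20:-  best=H2
  + 0.0.0.0/0 (H3) depth=0
  ? 30.101.72.183  path d0:H3→d1:-→d2:-→d3:-→d4:-→d5:-→d6:-→d7:-→d8:H3→d9:-→d10:-→d11:-→d12:-→d13:-→d14:-→d15:-→d16:-→d17:-→d18:-→d19:H2→d20:-→d21:-→d22:-→d23:-→d24:-→d25:-→d26:-→d27:-→d28:-→d29:-→d30:-→d31:-→d32:H3  best=H3
  ? 30.102.239.69  path d0:H3→d1:-→d2:-→d3:-→d4:-→d5:-→d6:-→d7:-→d8:H3→d9:-→d10:-→d11:-→d12:-→d13:-→d14:-  best=H3
  ? 76.200.180.131  path d0:H3→d1:-  best=H3

== LOOKUPS ==
["H1","H3","H1","H1","H0","H0","H2","H3","H3","H3"]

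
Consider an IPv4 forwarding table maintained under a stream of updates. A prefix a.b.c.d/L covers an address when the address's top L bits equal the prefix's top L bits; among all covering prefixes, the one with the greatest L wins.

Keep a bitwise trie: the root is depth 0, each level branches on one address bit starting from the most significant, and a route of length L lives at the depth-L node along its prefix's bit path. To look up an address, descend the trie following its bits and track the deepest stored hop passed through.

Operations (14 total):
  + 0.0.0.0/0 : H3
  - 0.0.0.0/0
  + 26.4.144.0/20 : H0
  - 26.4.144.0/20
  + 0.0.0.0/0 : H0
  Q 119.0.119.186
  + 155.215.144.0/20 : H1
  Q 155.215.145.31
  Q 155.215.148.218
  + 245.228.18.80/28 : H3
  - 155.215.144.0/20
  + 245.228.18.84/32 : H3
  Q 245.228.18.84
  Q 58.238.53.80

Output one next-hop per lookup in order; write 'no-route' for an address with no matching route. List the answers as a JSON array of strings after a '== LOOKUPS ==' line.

Trace:
  add 0.0.0.0/0 -> H3 at depth 0
  - 0.0.0.0/0 clear@0
  add 26.4.144.0/20 -> H0 at depth 20
  - 26.4.144.0/20 clear@20
  add 0.0.0.0/0 -> H0 at depth 0
  ? 119.0.119.186  path d0:H0→d1:-  best=H0
  add 155.215.144.0/20 -> H1 at depth 20
  ? 155.215.145.31  path d0:H0→d1:-→d2:-→d3:-→d4:-→d5:-→d6:-→d7:-→d8:-→d9:-→d10:-→d11:-→d12:-→d13:-→d14:-→d15:-→d16:-→d17:-→d18:-→d19:-→d20:H1  best=H1
  ? 155.215.148.218  path d0:H0→d1:-→d2:-→d3:-→d4:-→d5:-→d6:-→d7:-→d8:-→d9:-→d10:-→d11:-→d12:-→d13:-→d14:-→d15:-→d16:-→d17:-→d18:-→d19:-→d20:H1  best=H1
  add 245.228.18.80/28 -> H3 at depth 28
  - 155.215.144.0/20 clear@20
  add 245.228.18.84/32 -> H3 at depth 32
  ? 245.228.18.84  path d0:H0→d1:-→d2:-→d3:-→d4:-→d5:-→d6:-→d7:-→d8:-→d9:-→d10:-→d11:-→d12:-→d13:-→d14:-→d15:-→d16:-→d17:-→d18:-→d19:-→d20:-→d21:-→d22:-→d23:-→d24:-→d25:-→d26:-→d27:-→d28:H3→d29:-→d30:-→d31:-→d32:H3  best=H3
  ? 58.238.53.80  path d0:H0→d1:-→d2:-  best=H0

== LOOKUPS ==
["H0","H1","H1","H3","H0"]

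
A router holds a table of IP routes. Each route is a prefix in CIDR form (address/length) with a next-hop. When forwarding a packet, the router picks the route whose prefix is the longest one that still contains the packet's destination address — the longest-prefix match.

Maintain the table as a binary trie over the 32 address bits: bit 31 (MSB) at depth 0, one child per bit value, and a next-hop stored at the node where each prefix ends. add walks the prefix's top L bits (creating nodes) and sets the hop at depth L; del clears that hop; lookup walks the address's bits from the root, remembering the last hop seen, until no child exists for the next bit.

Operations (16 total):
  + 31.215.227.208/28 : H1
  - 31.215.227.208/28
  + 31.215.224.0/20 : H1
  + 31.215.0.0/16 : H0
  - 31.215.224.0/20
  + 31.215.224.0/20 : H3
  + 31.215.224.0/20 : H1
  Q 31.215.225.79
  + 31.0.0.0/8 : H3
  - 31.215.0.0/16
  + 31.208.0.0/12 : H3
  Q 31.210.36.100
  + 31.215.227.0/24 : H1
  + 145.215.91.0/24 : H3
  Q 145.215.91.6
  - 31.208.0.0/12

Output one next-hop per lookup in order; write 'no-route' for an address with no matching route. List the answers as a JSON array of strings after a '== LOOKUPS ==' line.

Trace:
  + 31.215.227.208/28 (H1) depth=28
  - 31.215.227.208/28 clear@28
  + 31.215.224.0/20 (H1) depth=20
  + 31.215.0.0/16 (H0) depth=16
  - 31.215.224.0/20 clear@20
  + 31.215.224.0/20 (H3) depth=20
  + 31.215.224.0/20 (H1) depth=20
  ? 31.215.225.79  path d0:-→d1:-→d2:-→d3:-→d4:-→d5:-→d6:-→d7:-→d8:-→d9:-→d10:-→d11:-→d12:-→d13:-→d14:-→d15:-→d16:H0→d17:-→d18:-→d19:-→d20:H1→d21:-→d22:-  best=H1
  + 31.0.0.0/8 (H3) depth=8
  - 31.215.0.0/16 clear@16
  + 31.208.0.0/12 (H3) depth=12
  ? 31.210.36.100  path d0:-→d1:-→d2:-→d3:-→d4:-→d5:-→d6:-→d7:-→d8:H3→d9:-→d10:-→d11:-→d12:H3→d13:-  best=H3
  + 31.215.227.0/24 (H1) depth=24
  + 145.215.91.0/24 (H3) depth=24
  ? 145.215.91.6  path d0:-→d1:-→d2:-→d3:-→d4:-→d5:-→d6:-→d7:-→d8:-→d9:-→d10:-→d11:-→d12:-→d13:-→d14:-→d15:-→d16:-→d17:-→d18:-→d19:-→d20:-→d21:-→d22:-→d23:-→d24:H3  best=H3
  - 31.208.0.0/12 clear@12

== LOOKUPS ==
["H1","H3","H3"]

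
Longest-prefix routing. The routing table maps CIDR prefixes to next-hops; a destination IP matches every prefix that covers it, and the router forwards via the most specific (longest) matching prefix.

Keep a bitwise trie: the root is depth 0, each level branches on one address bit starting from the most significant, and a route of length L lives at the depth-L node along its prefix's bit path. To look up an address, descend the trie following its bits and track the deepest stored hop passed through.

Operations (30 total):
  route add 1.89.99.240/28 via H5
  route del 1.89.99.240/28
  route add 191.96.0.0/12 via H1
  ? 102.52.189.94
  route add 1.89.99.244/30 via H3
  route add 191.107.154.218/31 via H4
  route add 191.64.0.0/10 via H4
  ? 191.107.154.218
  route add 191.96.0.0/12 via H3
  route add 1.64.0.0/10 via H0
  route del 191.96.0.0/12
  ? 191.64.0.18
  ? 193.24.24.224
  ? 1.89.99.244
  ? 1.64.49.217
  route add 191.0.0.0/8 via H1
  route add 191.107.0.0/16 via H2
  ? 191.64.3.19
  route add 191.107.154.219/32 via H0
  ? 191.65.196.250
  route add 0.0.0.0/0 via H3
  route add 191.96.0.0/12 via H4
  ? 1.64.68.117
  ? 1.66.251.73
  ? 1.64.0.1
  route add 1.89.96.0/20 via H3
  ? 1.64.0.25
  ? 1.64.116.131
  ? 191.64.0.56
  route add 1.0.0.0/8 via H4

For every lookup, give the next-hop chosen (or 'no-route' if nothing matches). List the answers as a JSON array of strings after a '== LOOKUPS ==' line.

Apply in order:
  add 1.89.99.240/28 -> H5 at depth 28
  - 1.89.99.240/28 clear@28
  add 191.96.0.0/12 -> H1 at depth 12
  Q 102.52.189.94: descend 0 ; hops seen [∅] ; pick no-route
  add 1.89.99.244/30 -> H3 at depth 30
  add 191.107.154.218/31 -> H4 at depth 31
  add 191.64.0.0/10 -> H4 at depth 10
  Q 191.107.154.218: descend 1011111101101011100110101101101 ; hops seen [H4,H1,H4] ; pick H4
  add 191.96.0.0/12 -> H3 at depth 12
  add 1.64.0.0/10 -> H0 at depth 10
  - 191.96.0.0/12 clear@12
  Q 191.64.0.18: descend 1011111101 ; hops seen [H4] ; pick H4
  Q 193.24.24.224: descend 1 ; hops seen [∅] ; pick no-route
  Q 1.89.99.244: descend 000000010101100101100011111101 ; hops seen [H0,H3] ; pick H3
  Q 1.64.49.217: descend 00000001010 ; hops seen [H0] ; pick H0
  add 191.0.0.0/8 -> H1 at depth 8
  add 191.107.0.0/16 -> H2 at depth 16
  Q 191.64.3.19: descend 1011111101 ; hops seen [H1,H4] ; pick H4
  add 191.107.154.219/32 -> H0 at depth 32
  Q 191.65.196.250: descend 1011111101 ; hops seen [H1,H4] ; pick H4
  add 0.0.0.0/0 -> H3 at depth 0
  add 191.96.0.0/12 -> H4 at depth 12
  Q 1.64.68.117: descend 00000001010 ; hops seen [H3,H0] ; pick H0
  Q 1.66.251.73: descend 00000001010 ; hops seen [H3,H0] ; pick H0
  Q 1.64.0.1: descend 00000001010 ; hops seen [H3,H0] ; pick H0
  add 1.89.96.0/20 -> H3 at depth 20
  Q 1.64.0.25: descend 00000001010 ; hops seen [H3,H0] ; pick H0
  Q 1.64.116.131: descend 00000001010 ; hops seen [H3,H0] ; pick H0
  Q 191.64.0.56: descend 1011111101 ; hops seen [H3,H1,H4] ; pick H4
  add 1.0.0.0/8 -> H4 at depth 8

== LOOKUPS ==
["no-route","H4","H4","no-route","H3","H0","H4","H4","H0","H0","H0","H0","H0","H4"]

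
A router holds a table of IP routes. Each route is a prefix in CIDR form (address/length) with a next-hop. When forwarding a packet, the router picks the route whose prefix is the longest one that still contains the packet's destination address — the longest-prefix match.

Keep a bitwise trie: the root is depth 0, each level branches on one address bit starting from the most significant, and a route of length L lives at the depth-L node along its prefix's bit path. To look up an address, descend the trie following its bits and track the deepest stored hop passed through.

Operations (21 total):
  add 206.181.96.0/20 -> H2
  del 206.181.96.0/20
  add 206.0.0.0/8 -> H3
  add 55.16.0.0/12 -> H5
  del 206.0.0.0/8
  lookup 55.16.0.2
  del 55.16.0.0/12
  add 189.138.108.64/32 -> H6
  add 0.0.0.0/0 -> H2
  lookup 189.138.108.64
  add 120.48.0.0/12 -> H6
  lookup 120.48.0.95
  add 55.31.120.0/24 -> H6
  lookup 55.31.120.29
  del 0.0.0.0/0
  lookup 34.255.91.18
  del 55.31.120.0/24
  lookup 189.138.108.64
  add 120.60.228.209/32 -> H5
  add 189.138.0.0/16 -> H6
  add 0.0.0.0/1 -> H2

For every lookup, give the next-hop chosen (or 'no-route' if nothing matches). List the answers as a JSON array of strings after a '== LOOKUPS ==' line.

Trace:
  + 206.181.96.0/20 (H2) depth=20
  del 206.181.96.0/20 (clear depth 20)
  + 206.0.0.0/8 (H3) depth=8
  + 55.16.0.0/12 (H5) depth=12
  del 206.0.0.0/8 (clear depth 8)
  ? 55.16.0.2  path d0:-→d1:-→d2:-→d3:-→d4:-→d5:-→d6:-→d7:-→d8:-→d9:-→d10:-→d11:-→d12:H5  best=H5
  del 55.16.0.0/12 (clear depth 12)
  + 189.138.108.64/32 (H6) depth=32
  + 0.0.0.0/0 (H2) depth=0
  ? 189.138.108.64  path d0:H2→d1:-→d2:-→d3:-→d4:-→d5:-→d6:-→d7:-→d8:-→d9:-→d10:-→d11:-→d12:-→d13:-→d14:-→d15:-→d16:-→d17:-→d18:-→d19:-→d20:-→d21:-→d22:-→d23:-→d24:-→d25:-→d26:-→d27:-→d28:-→d29:-→d30:-→d31:-→d32:H6  best=H6
  + 120.48.0.0/12 (H6) depth=12
  ? 120.48.0.95  path d0:H2→d1:-→d2:-→d3:-→d4:-→d5:-→d6:-→d7:-→d8:-→d9:-→d10:-→d11:-→d12:H6  best=H6
  + 55.31.120.0/24 (H6) depth=24
  ? 55.31.120.29  path d0:H2→d1:-→d2:-→d3:-→d4:-→d5:-→d6:-→d7:-→d8:-→d9:-→d10:-→d11:-→d12:-→d13:-→d14:-→d15:-→d16:-→d17:-→d18:-→d19:-→d20:-→d21:-→d22:-→d23:-→d24:H6  best=H6
  del 0.0.0.0/0 (clear depth 0)
  ? 34.255.91.18  path d0:-→d1:-→d2:-→d3:-  best=no-route
  del 55.31.120.0/24 (clear depth 24)
  ? 189.138.108.64  path d0:-→d1:-→d2:-→d3:-→d4:-→d5:-→d6:-→d7:-→d8:-→d9:-→d10:-→d11:-→d12:-→d13:-→d14:-→d15:-→d16:-→d17:-→d18:-→d19:-→d20:-→d21:-→d22:-→d23:-→d24:-→d25:-→d26:-→d27:-→d28:-→d29:-→d30:-→d31:-→d32:H6  best=H6
  + 120.60.228.209/32 (H5) depth=32
  + 189.138.0.0/16 (H6) depth=16
  + 0.0.0.0/1 (H2) depth=1

== LOOKUPS ==
["H5","H6","H6","H6","no-route","H6"]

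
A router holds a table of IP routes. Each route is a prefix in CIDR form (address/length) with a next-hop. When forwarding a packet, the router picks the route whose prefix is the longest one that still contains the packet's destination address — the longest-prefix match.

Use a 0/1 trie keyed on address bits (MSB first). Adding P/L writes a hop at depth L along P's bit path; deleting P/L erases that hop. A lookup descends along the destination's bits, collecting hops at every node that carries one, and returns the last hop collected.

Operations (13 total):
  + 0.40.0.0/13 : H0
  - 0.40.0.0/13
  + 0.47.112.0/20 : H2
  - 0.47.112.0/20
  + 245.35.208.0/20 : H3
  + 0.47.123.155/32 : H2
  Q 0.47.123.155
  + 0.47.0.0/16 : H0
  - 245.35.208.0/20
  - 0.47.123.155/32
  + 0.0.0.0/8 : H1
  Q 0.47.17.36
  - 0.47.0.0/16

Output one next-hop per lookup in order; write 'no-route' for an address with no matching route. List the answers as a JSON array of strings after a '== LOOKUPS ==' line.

Process each operation:
  + 0.40.0.0/13 (H0) depth=13
  - 0.40.0.0/13 clear@13
  + 0.47.112.0/20 (H2) depth=20
  - 0.47.112.0/20 clear@20
  + 245.35.208.0/20 (H3) depth=20
  + 0.47.123.155/32 (H2) depth=32
  lookup 0.47.123.155: bits 00000000001011110111101110011011 walk d0:-→d1:-→d2:-→d3:-→d4:-→d5:-→d6:-→d7:-→d8:-→d9:-→d10:-→d11:-→d12:-→d13:-→d14:-→d15:-→d16:-→d17:-→d18:-→d19:-→d20:-→d21:-→d22:-→d23:-→d24:-→d25:-→d26:-→d27:-→d28:-→d29:-→d30:-→d31:-→d32:H2 -> H2
  + 0.47.0.0/16 (H0) depth=16
  - 245.35.208.0/20 clear@20
  - 0.47.123.155/32 clear@32
  + 0.0.0.0/8 (H1) depth=8
  lookup 0.47.17.36: bits 00000000001011110 walk d0:-→d1:-→d2:-→d3:-→d4:-→d5:-→d6:-→d7:-→d8:H1→d9:-→d10:-→d11:-→d12:-→d13:-→d14:-→d15:-→d16:H0→d17:- -> H0
  - 0.47.0.0/16 clear@16

== LOOKUPS ==
["H2","H0"]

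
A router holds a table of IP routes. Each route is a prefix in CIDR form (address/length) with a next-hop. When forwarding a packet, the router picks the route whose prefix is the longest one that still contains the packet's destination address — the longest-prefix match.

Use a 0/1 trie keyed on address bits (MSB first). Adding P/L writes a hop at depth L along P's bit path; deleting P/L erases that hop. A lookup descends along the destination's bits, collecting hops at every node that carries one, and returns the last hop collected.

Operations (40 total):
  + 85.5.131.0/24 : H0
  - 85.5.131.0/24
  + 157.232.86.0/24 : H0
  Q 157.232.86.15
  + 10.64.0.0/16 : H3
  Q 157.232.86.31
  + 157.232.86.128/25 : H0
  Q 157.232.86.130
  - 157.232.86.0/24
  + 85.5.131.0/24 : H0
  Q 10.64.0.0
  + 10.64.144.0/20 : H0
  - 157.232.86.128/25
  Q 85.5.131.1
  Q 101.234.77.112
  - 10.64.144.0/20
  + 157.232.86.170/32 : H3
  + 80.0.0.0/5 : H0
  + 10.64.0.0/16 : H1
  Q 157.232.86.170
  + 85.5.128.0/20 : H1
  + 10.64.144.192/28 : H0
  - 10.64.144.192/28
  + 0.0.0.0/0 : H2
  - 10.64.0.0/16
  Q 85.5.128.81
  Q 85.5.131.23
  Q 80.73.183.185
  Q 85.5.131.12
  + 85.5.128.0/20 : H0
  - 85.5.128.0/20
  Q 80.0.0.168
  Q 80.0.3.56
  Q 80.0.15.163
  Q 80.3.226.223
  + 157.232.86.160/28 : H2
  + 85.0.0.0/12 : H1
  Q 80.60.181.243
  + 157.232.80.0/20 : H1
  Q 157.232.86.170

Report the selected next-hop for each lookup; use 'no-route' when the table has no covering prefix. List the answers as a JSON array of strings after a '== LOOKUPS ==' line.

Apply in order:
  add 85.5.131.0/24 -> H0 at depth 24
  - 85.5.131.0/24 clear@24
  add 157.232.86.0/24 -> H0 at depth 24
  lookup 157.232.86.15: bits 100111011110100001010110 walk d0:-→d1:-→d2:-→d3:-→d4:-→d5:-→d6:-→d7:-→d8:-→d9:-→d10:-→d11:-→d12:-→d13:-→d14:-→d15:-→d16:-→d17:-→d18:-→d19:-→d20:-→d21:-→d22:-→d23:-→d24:H0 -> H0
  add 10.64.0.0/16 -> H3 at depth 16
  lookup 157.232.86.31: bits 100111011110100001010110 walk d0:-→d1:-→d2:-→d3:-→d4:-→d5:-→d6:-→d7:-→d8:-→d9:-→d10:-→d11:-→d12:-→d13:-→d14:-→d15:-→d16:-→d17:-→d18:-→d19:-→d20:-→d21:-→d22:-→d23:-→d24:H0 -> H0
  add 157.232.86.128/25 -> H0 at depth 25
  lookup 157.232.86.130: bits 1001110111101000010101101 walk d0:-→d1:-→d2:-→d3:-→d4:-→d5:-→d6:-→d7:-→d8:-→d9:-→d10:-→d11:-→d12:-→d13:-→d14:-→d15:-→d16:-→d17:-→d18:-→d19:-→d20:-→d21:-→d22:-→d23:-→d24:H0→d25:H0 -> H0
  - 157.232.86.0/24 clear@24
  add 85.5.131.0/24 -> H0 at depth 24
  lookup 10.64.0.0: bits 0000101001000000 walk d0:-→d1:-→d2:-→d3:-→d4:-→d5:-→d6:-→d7:-→d8:-→d9:-→d10:-→d11:-→d12:-→d13:-→d14:-→d15:-→d16:H3 -> H3
  add 10.64.144.0/20 -> H0 at depth 20
  - 157.232.86.128/25 clear@25
  lookup 85.5.131.1: bits 010101010000010110000011 walk d0:-→d1:-→d2:-→d3:-→d4:-→d5:-→d6:-→d7:-→d8:-→d9:-→d10:-→d11:-→d12:-→d13:-→d14:-→d15:-→d16:-→d17:-→d18:-→d19:-→d20:-→d21:-→d22:-→d23:-→d24:H0 -> H0
  lookup 101.234.77.112: bits 01 walk d0:-→d1:-→d2:- -> no-route
  - 10.64.144.0/20 clear@20
  add 157.232.86.170/32 -> H3 at depth 32
  add 80.0.0.0/5 -> H0 at depth 5
  add 10.64.0.0/16 -> H1 at depth 16
  lookup 157.232.86.170: bits 10011101111010000101011010101010 walk d0:-→d1:-→d2:-→d3:-→d4:-→d5:-→d6:-→d7:-→d8:-→d9:-→d10:-→d11:-→d12:-→d13:-→d14:-→d15:-→d16:-→d17:-→d18:-→d19:-→d20:-→d21:-→d22:-→d23:-→d24:-→d25:-→d26:-→d27:-→d28:-→d29:-→d30:-→d31:-→d32:H3 -> H3
  add 85.5.128.0/20 -> H1 at depth 20
  add 10.64.144.192/28 -> H0 at depth 28
  - 10.64.144.192/28 clear@28
  add 0.0.0.0/0 -> H2 at depth 0
  - 10.64.0.0/16 clear@16
  lookup 85.5.128.81: bits 0101010100000101100000 walk d0:H2→d1:-→d2:-→d3:-→d4:-→d5:H0→d6:-→d7:-→d8:-→d9:-→d10:-→d11:-→d12:-→d13:-→d14:-→d15:-→d16:-→d17:-→d18:-→d19:-→d20:H1→d21:-→d22:- -> H1
  lookup 85.5.131.23: bits 010101010000010110000011 walk d0:H2→d1:-→d2:-→d3:-→d4:-→d5:H0→d6:-→d7:-→d8:-→d9:-→d10:-→d11:-→d12:-→d13:-→d14:-→d15:-→d16:-→d17:-→d18:-→d19:-→d20:H1→d21:-→d22:-→d23:-→d24:H0 -> H0
  lookup 80.73.183.185: bits 01010 walk d0:H2→d1:-→d2:-→d3:-→d4:-→d5:H0 -> H0
  lookup 85.5.131.12: bits 010101010000010110000011 walk d0:H2→d1:-→d2:-→d3:-→d4:-→d5:H0→d6:-→d7:-→d8:-→d9:-→d10:-→d11:-→d12:-→d13:-→d14:-→d15:-→d16:-→d17:-→d18:-→d19:-→d20:H1→d21:-→d22:-→d23:-→d24:H0 -> H0
  add 85.5.128.0/20 -> H0 at depth 20
  - 85.5.128.0/20 clear@20
  lookup 80.0.0.168: bits 01010 walk d0:H2→d1:-→d2:-→d3:-→d4:-→d5:H0 -> H0
  lookup 80.0.3.56: bits 01010 walk d0:H2→d1:-→d2:-→d3:-→d4:-→d5:H0 -> H0
  lookup 80.0.15.163: bits 01010 walk d0:H2→d1:-→d2:-→d3:-→d4:-→d5:H0 -> H0
  lookup 80.3.226.223: bits 01010 walk d0:H2→d1:-→d2:-→d3:-→d4:-→d5:H0 -> H0
  add 157.232.86.160/28 -> H2 at depth 28
  add 85.0.0.0/12 -> H1 at depth 12
  lookup 80.60.181.243: bits 01010 walk d0:H2→d1:-→d2:-→d3:-→d4:-→d5:H0 -> H0
  add 157.232.80.0/20 -> H1 at depth 20
  lookup 157.232.86.170: bits 10011101111010000101011010101010 walk d0:H2→d1:-→d2:-→d3:-→d4:-→d5:-→d6:-→d7:-→d8:-→d9:-→d10:-→d11:-→d12:-→d13:-→d14:-→d15:-→d16:-→d17:-→d18:-→d19:-→d20:H1→d21:-→d22:-→d23:-→d24:-→d25:-→d26:-→d27:-→d28:H2→d29:-→d30:-→d31:-→d32:H3 -> H3

== LOOKUPS ==
["H0","H0","H0","H3","H0","no-route","H3","H1","H0","H0","H0","H0","H0","H0","H0","H0","H3"]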